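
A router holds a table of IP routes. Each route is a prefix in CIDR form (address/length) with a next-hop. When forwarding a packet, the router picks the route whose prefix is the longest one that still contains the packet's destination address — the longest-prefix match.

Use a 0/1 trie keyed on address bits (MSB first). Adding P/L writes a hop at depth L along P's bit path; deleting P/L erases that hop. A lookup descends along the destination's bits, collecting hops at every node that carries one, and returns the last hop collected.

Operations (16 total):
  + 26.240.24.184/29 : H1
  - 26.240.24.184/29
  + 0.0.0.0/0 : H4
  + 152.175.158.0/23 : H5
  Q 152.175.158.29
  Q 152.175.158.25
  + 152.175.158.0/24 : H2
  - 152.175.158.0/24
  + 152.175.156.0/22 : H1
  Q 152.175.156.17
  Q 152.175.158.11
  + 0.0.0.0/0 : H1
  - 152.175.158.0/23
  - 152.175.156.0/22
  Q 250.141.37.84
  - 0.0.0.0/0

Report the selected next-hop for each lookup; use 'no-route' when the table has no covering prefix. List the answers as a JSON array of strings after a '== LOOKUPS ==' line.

Apply in order:
  + 26.240.24.184/29 (H1) depth=29
  - 26.240.24.184/29 clear@29
  + 0.0.0.0/0 (H4) depth=0
  + 152.175.158.0/23 (H5) depth=23
  Q 152.175.158.29: descend 10011000101011111001111 ; hops seen [H4,H5] ; pick H5
  Q 152.175.158.25: descend 10011000101011111001111 ; hops seen [H4,H5] ; pick H5
  + 152.175.158.0/24 (H2) depth=24
  - 152.175.158.0/24 clear@24
  + 152.175.156.0/22 (H1) depth=22
  Q 152.175.156.17: descend 1001100010101111100111 ; hops seen [H4,H1] ; pick H1
  Q 152.175.158.11: descend 100110001010111110011110 ; hops seen [H4,H1,H5] ; pick H5
  + 0.0.0.0/0 (H1) depth=0
  - 152.175.158.0/23 clear@23
  - 152.175.156.0/22 clear@22
  Q 250.141.37.84: descend 1 ; hops seen [H1] ; pick H1
  - 0.0.0.0/0 clear@0

== LOOKUPS ==
["H5","H5","H1","H5","H1"]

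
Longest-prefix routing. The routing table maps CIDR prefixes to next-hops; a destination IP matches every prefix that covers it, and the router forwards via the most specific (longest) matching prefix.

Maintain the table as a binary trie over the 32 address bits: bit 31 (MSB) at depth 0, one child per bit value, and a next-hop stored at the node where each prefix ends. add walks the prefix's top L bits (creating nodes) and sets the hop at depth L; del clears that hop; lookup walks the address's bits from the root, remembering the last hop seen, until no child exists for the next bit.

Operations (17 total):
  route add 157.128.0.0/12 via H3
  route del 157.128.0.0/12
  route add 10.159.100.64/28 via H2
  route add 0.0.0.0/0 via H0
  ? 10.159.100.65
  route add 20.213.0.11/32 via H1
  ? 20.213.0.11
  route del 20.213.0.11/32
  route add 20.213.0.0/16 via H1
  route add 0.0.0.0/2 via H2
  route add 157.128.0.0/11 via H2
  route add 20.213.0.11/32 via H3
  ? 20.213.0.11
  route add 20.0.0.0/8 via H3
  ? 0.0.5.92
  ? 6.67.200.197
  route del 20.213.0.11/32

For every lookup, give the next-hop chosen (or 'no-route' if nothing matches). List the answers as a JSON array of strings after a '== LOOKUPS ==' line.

Trace:
  add 157.128.0.0/12 -> H3 at depth 12
  - 157.128.0.0/12 clear@12
  add 10.159.100.64/28 -> H2 at depth 28
  add 0.0.0.0/0 -> H0 at depth 0
  Q 10.159.100.65: descend 0000101010011111011001000100 ; hops seen [H0,H2] ; pick H2
  add 20.213.0.11/32 -> H1 at depth 32
  Q 20.213.0.11: descend 00010100110101010000000000001011 ; hops seen [H0,H1] ; pick H1
  - 20.213.0.11/32 clear@32
  add 20.213.0.0/16 -> H1 at depth 16
  add 0.0.0.0/2 -> H2 at depth 2
  add 157.128.0.0/11 -> H2 at depth 11
  add 20.213.0.11/32 -> H3 at depth 32
  Q 20.213.0.11: descend 00010100110101010000000000001011 ; hops seen [H0,H2,H1,H3] ; pick H3
  add 20.0.0.0/8 -> H3 at depth 8
  Q 0.0.5.92: descend 0000 ; hops seen [H0,H2] ; pick H2
  Q 6.67.200.197: descend 0000 ; hops seen [H0,H2] ; pick H2
  - 20.213.0.11/32 clear@32

== LOOKUPS ==
["H2","H1","H3","H2","H2"]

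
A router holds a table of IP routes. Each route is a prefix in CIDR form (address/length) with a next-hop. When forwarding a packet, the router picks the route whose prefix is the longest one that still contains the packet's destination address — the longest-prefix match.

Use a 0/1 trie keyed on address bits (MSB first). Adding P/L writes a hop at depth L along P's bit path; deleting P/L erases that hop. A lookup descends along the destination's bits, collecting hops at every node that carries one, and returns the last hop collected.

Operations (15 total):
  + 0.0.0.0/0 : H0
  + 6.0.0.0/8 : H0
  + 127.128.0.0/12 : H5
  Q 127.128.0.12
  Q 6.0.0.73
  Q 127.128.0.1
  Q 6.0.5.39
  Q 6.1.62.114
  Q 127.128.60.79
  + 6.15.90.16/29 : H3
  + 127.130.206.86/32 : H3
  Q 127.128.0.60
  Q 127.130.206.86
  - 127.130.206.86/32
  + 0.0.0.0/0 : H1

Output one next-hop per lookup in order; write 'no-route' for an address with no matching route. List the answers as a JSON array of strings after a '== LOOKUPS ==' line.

Trace:
  add 0.0.0.0/0 -> H0 at depth 0
  add 6.0.0.0/8 -> H0 at depth 8
  add 127.128.0.0/12 -> H5 at depth 12
  ? 127.128.0.12  path d0:H0→d1:-→d2:-→d3:-→d4:-→d5:-→d6:-→d7:-→d8:-→d9:-→d10:-→d11:-→d12:H5  best=H5
  ? 6.0.0.73  path d0:H0→d1:-→d2:-→d3:-→d4:-→d5:-→d6:-→d7:-→d8:H0  best=H0
  ? 127.128.0.1  path d0:H0→d1:-→d2:-→d3:-→d4:-→d5:-→d6:-→d7:-→d8:-→d9:-→d10:-→d11:-→d12:H5  best=H5
  ? 6.0.5.39  path d0:H0→d1:-→d2:-→d3:-→d4:-→d5:-→d6:-→d7:-→d8:H0  best=H0
  ? 6.1.62.114  path d0:H0→d1:-→d2:-→d3:-→d4:-→d5:-→d6:-→d7:-→d8:H0  best=H0
  ? 127.128.60.79  path d0:H0→d1:-→d2:-→d3:-→d4:-→d5:-→d6:-→d7:-→d8:-→d9:-→d10:-→d11:-→d12:H5  best=H5
  add 6.15.90.16/29 -> H3 at depth 29
  add 127.130.206.86/32 -> H3 at depth 32
  ? 127.128.0.60  path d0:H0→d1:-→d2:-→d3:-→d4:-→d5:-→d6:-→d7:-→d8:-→d9:-→d10:-→d11:-→d12:H5→d13:-→d14:-  best=H5
  ? 127.130.206.86  path d0:H0→d1:-→d2:-→d3:-→d4:-→d5:-→d6:-→d7:-→d8:-→d9:-→d10:-→d11:-→d12:H5→d13:-→d14:-→d15:-→d16:-→d17:-→d18:-→d19:-→d20:-→d21:-→d22:-→d23:-→d24:-→d25:-→d26:-→d27:-→d28:-→d29:-→d30:-→d31:-→d32:H3  best=H3
  - 127.130.206.86/32 clear@32
  add 0.0.0.0/0 -> H1 at depth 0

== LOOKUPS ==
["H5","H0","H5","H0","H0","H5","H5","H3"]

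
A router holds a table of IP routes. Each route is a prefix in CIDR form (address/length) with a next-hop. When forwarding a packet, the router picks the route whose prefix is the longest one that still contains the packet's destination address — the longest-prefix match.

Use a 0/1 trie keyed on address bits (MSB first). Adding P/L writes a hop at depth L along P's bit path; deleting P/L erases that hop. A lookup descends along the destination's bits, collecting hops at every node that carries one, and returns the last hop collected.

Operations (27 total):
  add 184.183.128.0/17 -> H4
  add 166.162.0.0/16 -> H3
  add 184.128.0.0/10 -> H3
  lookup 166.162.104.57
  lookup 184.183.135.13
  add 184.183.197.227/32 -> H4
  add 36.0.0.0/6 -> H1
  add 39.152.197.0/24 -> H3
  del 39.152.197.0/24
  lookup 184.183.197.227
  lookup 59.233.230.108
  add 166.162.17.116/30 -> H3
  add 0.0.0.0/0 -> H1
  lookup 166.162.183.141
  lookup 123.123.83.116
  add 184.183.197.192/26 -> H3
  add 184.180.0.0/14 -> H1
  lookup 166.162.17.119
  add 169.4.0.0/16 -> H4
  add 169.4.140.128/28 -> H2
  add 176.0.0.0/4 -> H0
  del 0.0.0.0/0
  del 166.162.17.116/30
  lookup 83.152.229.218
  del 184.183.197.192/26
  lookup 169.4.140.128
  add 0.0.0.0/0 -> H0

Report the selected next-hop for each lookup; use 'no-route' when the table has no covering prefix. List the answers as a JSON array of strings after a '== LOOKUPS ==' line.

Process each operation:
  add 184.183.128.0/17 -> H4 at depth 17
  add 166.162.0.0/16 -> H3 at depth 16
  add 184.128.0.0/10 -> H3 at depth 10
  lookup 166.162.104.57: bits 1010011010100010 walk d0:-→d1:-→d2:-→d3:-→d4:-→d5:-→d6:-→d7:-→d8:-→d9:-→d10:-→d11:-→d12:-→d13:-→d14:-→d15:-→d16:H3 -> H3
  lookup 184.183.135.13: bits 10111000101101111 walk d0:-→d1:-→d2:-→d3:-→d4:-→d5:-→d6:-→d7:-→d8:-→d9:-→d10:H3→d11:-→d12:-→d13:-→d14:-→d15:-→d16:-→d17:H4 -> H4
  add 184.183.197.227/32 -> H4 at depth 32
  add 36.0.0.0/6 -> H1 at depth 6
  add 39.152.197.0/24 -> H3 at depth 24
  - 39.152.197.0/24 clear@24
  lookup 184.183.197.227: bits 10111000101101111100010111100011 walk d0:-→d1:-→d2:-→d3:-→d4:-→d5:-→d6:-→d7:-→d8:-→d9:-→d10:H3→d11:-→d12:-→d13:-→d14:-→d15:-→d16:-→d17:H4→d18:-→d19:-→d20:-→d21:-→d22:-→d23:-→d24:-→d25:-→d26:-→d27:-→d28:-→d29:-→d30:-→d31:-→d32:H4 -> H4
  lookup 59.233.230.108: bits 001 walk d0:-→d1:-→d2:-→d3:- -> no-route
  add 166.162.17.116/30 -> H3 at depth 30
  add 0.0.0.0/0 -> H1 at depth 0
  lookup 166.162.183.141: bits 1010011010100010 walk d0:H1→d1:-→d2:-→d3:-→d4:-→d5:-→d6:-→d7:-→d8:-→d9:-→d10:-→d11:-→d12:-→d13:-→d14:-→d15:-→d16:H3 -> H3
  lookup 123.123.83.116: bits 0 walk d0:H1→d1:- -> H1
  add 184.183.197.192/26 -> H3 at depth 26
  add 184.180.0.0/14 -> H1 at depth 14
  lookup 166.162.17.119: bits 101001101010001000010001011101 walk d0:H1→d1:-→d2:-→d3:-→d4:-→d5:-→d6:-→d7:-→d8:-→d9:-→d10:-→d11:-→d12:-→d13:-→d14:-→d15:-→d16:H3→d17:-→d18:-→d19:-→d20:-→d21:-→d22:-→d23:-→d24:-→d25:-→d26:-→d27:-→d28:-→d29:-→d30:H3 -> H3
  add 169.4.0.0/16 -> H4 at depth 16
  add 169.4.140.128/28 -> H2 at depth 28
  add 176.0.0.0/4 -> H0 at depth 4
  - 0.0.0.0/0 clear@0
  - 166.162.17.116/30 clear@30
  lookup 83.152.229.218: bits 0 walk d0:-→d1:- -> no-route
  - 184.183.197.192/26 clear@26
  lookup 169.4.140.128: bits 1010100100000100100011001000 walk d0:-→d1:-→d2:-→d3:-→d4:-→d5:-→d6:-→d7:-→d8:-→d9:-→d10:-→d11:-→d12:-→d13:-→d14:-→d15:-→d16:H4→d17:-→d18:-→d19:-→d20:-→d21:-→d22:-→d23:-→d24:-→d25:-→d26:-→d27:-→d28:H2 -> H2
  add 0.0.0.0/0 -> H0 at depth 0

== LOOKUPS ==
["H3","H4","H4","no-route","H3","H1","H3","no-route","H2"]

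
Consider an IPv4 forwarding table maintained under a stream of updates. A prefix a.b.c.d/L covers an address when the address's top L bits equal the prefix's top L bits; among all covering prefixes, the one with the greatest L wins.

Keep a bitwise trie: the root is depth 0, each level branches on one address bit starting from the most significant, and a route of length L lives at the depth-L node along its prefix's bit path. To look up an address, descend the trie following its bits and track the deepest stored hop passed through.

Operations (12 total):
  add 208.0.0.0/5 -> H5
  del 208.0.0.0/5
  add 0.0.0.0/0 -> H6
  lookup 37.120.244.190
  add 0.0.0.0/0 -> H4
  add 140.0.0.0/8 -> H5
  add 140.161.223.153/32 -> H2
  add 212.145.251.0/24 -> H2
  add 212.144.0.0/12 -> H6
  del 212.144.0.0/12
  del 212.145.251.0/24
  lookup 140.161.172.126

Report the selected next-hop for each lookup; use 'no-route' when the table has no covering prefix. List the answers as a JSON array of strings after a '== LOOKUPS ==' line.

Process each operation:
  add 208.0.0.0/5 -> H5 at depth 5
  del 208.0.0.0/5 (clear depth 5)
  add 0.0.0.0/0 -> H6 at depth 0
  ? 37.120.244.190  path d0:H6  best=H6
  add 0.0.0.0/0 -> H4 at depth 0
  add 140.0.0.0/8 -> H5 at depth 8
  add 140.161.223.153/32 -> H2 at depth 32
  add 212.145.251.0/24 -> H2 at depth 24
  add 212.144.0.0/12 -> H6 at depth 12
  del 212.144.0.0/12 (clear depth 12)
  del 212.145.251.0/24 (clear depth 24)
  ? 140.161.172.126  path d0:H4→d1:-→d2:-→d3:-→d4:-→d5:-→d6:-→d7:-→d8:H5→d9:-→d10:-→d11:-→d12:-→d13:-→d14:-→d15:-→d16:-→d17:-  best=H5

== LOOKUPS ==
["H6","H5"]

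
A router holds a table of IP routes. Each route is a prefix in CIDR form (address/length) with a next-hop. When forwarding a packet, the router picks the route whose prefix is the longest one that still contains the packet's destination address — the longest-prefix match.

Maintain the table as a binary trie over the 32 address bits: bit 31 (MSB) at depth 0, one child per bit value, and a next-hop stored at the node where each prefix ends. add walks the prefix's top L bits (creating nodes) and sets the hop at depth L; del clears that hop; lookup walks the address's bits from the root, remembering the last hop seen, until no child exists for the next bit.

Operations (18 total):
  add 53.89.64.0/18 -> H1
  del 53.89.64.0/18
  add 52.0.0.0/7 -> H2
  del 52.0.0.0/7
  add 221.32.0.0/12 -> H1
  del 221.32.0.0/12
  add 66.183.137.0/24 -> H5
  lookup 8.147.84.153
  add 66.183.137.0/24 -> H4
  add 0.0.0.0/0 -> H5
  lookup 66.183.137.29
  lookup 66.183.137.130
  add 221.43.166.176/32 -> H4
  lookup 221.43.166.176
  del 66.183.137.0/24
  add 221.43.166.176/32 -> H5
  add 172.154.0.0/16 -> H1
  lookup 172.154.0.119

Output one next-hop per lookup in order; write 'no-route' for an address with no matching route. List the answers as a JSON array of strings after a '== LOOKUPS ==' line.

Apply in order:
  + 53.89.64.0/18 (H1) depth=18
  del 53.89.64.0/18 (clear depth 18)
  + 52.0.0.0/7 (H2) depth=7
  del 52.0.0.0/7 (clear depth 7)
  + 221.32.0.0/12 (H1) depth=12
  del 221.32.0.0/12 (clear depth 12)
  + 66.183.137.0/24 (H5) depth=24
  lookup 8.147.84.153: bits 00 walk d0:-→d1:-→d2:- -> no-route
  + 66.183.137.0/24 (H4) depth=24
  + 0.0.0.0/0 (H5) depth=0
  lookup 66.183.137.29: bits 010000101011011110001001 walk d0:H5→d1:-→d2:-→d3:-→d4:-→d5:-→d6:-→d7:-→d8:-→d9:-→d10:-→d11:-→d12:-→d13:-→d14:-→d15:-→d16:-→d17:-→d18:-→d19:-→d20:-→d21:-→d22:-→d23:-→d24:H4 -> H4
  lookup 66.183.137.130: bits 010000101011011110001001 walk d0:H5→d1:-→d2:-→d3:-→d4:-→d5:-→d6:-→d7:-→d8:-→d9:-→d10:-→d11:-→d12:-→d13:-→d14:-→d15:-→d16:-→d17:-→d18:-→d19:-→d20:-→d21:-→d22:-→d23:-→d24:H4 -> H4
  + 221.43.166.176/32 (H4) depth=32
  lookup 221.43.166.176: bits 11011101001010111010011010110000 walk d0:H5→d1:-→d2:-→d3:-→d4:-→d5:-→d6:-→d7:-→d8:-→d9:-→d10:-→d11:-→d12:-→d13:-→d14:-→d15:-→d16:-→d17:-→d18:-→d19:-→d20:-→d21:-→d22:-→d23:-→d24:-→d25:-→d26:-→d27:-→d28:-→d29:-→d30:-→d31:-→d32:H4 -> H4
  del 66.183.137.0/24 (clear depth 24)
  + 221.43.166.176/32 (H5) depth=32
  + 172.154.0.0/16 (H1) depth=16
  lookup 172.154.0.119: bits 1010110010011010 walk d0:H5→d1:-→d2:-→d3:-→d4:-→d5:-→d6:-→d7:-→d8:-→d9:-→d10:-→d11:-→d12:-→d13:-→d14:-→d15:-→d16:H1 -> H1

== LOOKUPS ==
["no-route","H4","H4","H4","H1"]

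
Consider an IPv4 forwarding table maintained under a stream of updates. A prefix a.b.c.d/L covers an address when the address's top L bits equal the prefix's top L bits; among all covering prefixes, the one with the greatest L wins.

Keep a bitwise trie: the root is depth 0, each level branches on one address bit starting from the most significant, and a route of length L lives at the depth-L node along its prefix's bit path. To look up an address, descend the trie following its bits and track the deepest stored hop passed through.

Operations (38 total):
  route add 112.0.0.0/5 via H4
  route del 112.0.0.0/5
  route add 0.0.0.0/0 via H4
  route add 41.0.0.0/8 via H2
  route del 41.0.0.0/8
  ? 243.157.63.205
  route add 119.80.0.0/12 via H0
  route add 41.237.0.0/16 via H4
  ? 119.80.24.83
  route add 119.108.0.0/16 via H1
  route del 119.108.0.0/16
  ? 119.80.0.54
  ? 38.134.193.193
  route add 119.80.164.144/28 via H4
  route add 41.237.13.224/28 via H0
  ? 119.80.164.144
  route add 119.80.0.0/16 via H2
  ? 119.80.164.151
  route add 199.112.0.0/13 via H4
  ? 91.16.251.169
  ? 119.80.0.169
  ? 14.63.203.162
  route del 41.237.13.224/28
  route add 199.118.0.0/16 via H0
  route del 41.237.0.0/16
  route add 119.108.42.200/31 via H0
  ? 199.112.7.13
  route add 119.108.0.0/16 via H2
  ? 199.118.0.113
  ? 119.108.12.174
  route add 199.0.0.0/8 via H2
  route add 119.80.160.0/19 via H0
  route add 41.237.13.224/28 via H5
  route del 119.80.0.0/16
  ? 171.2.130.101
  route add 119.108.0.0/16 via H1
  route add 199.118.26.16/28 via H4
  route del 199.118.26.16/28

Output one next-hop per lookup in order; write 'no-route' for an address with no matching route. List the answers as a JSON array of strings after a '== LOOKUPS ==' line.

Trace:
  + 112.0.0.0/5 (H4) depth=5
  - 112.0.0.0/5 clear@5
  + 0.0.0.0/0 (H4) depth=0
  + 41.0.0.0/8 (H2) depth=8
  - 41.0.0.0/8 clear@8
  ? 243.157.63.205  path d0:H4  best=H4
  + 119.80.0.0/12 (H0) depth=12
  + 41.237.0.0/16 (H4) depth=16
  ? 119.80.24.83  path d0:H4→d1:-→d2:-→d3:-→d4:-→d5:-→d6:-→d7:-→d8:-→d9:-→d10:-→d11:-→d12:H0  best=H0
  + 119.108.0.0/16 (H1) depth=16
  - 119.108.0.0/16 clear@16
  ? 119.80.0.54  path d0:H4→d1:-→d2:-→d3:-→d4:-→d5:-→d6:-→d7:-→d8:-→d9:-→d10:-→d11:-→d12:H0  best=H0
  ? 38.134.193.193  path d0:H4→d1:-→d2:-→d3:-→d4:-  best=H4
  + 119.80.164.144/28 (H4) depth=28
  + 41.237.13.224/28 (H0) depth=28
  ? 119.80.164.144  path d0:H4→d1:-→d2:-→d3:-→d4:-→d5:-→d6:-→d7:-→d8:-→d9:-→d10:-→d11:-→d12:H0→d13:-→d14:-→d15:-→d16:-→d17:-→d18:-→d19:-→d20:-→d21:-→d22:-→d23:-→d24:-→d25:-→d26:-→d27:-→d28:H4  best=H4
  + 119.80.0.0/16 (H2) depth=16
  ? 119.80.164.151  path d0:H4→d1:-→d2:-→d3:-→d4:-→d5:-→d6:-→d7:-→d8:-→d9:-→d10:-→d11:-→d12:H0→d13:-→d14:-→d15:-→d16:H2→d17:-→d18:-→d19:-→d20:-→d21:-→d22:-→d23:-→d24:-→d25:-→d26:-→d27:-→d28:H4  best=H4
  + 199.112.0.0/13 (H4) depth=13
  ? 91.16.251.169  path d0:H4→d1:-→d2:-  best=H4
  ? 119.80.0.169  path d0:H4→d1:-→d2:-→d3:-→d4:-→d5:-→d6:-→d7:-→d8:-→d9:-→d10:-→d11:-→d12:H0→d13:-→d14:-→d15:-→d16:H2  best=H2
  ? 14.63.203.162  path d0:H4→d1:-→d2:-  best=H4
  - 41.237.13.224/28 clear@28
  + 199.118.0.0/16 (H0) depth=16
  - 41.237.0.0/16 clear@16
  + 119.108.42.200/31 (H0) depth=31
  ? 199.112.7.13  path d0:H4→d1:-→d2:-→d3:-→d4:-→d5:-→d6:-→d7:-→d8:-→d9:-→d10:-→d11:-→d12:-→d13:H4  best=H4
  + 119.108.0.0/16 (H2) depth=16
  ? 199.118.0.113  path d0:H4→d1:-→d2:-→d3:-→d4:-→d5:-→d6:-→d7:-→d8:-→d9:-→d10:-→d11:-→d12:-→d13:H4→d14:-→d15:-→d16:H0  best=H0
  ? 119.108.12.174  path d0:H4→d1:-→d2:-→d3:-→d4:-→d5:-→d6:-→d7:-→d8:-→d9:-→d10:-→d11:-→d12:-→d13:-→d14:-→d15:-→d16:H2→d17:-→d18:-  best=H2
  + 199.0.0.0/8 (H2) depth=8
  + 119.80.160.0/19 (H0) depth=19
  + 41.237.13.224/28 (H5) depth=28
  - 119.80.0.0/16 clear@16
  ? 171.2.130.101  path d0:H4→d1:-  best=H4
  + 119.108.0.0/16 (H1) depth=16
  + 199.118.26.16/28 (H4) depth=28
  - 199.118.26.16/28 clear@28

== LOOKUPS ==
["H4","H0","H0","H4","H4","H4","H4","H2","H4","H4","H0","H2","H4"]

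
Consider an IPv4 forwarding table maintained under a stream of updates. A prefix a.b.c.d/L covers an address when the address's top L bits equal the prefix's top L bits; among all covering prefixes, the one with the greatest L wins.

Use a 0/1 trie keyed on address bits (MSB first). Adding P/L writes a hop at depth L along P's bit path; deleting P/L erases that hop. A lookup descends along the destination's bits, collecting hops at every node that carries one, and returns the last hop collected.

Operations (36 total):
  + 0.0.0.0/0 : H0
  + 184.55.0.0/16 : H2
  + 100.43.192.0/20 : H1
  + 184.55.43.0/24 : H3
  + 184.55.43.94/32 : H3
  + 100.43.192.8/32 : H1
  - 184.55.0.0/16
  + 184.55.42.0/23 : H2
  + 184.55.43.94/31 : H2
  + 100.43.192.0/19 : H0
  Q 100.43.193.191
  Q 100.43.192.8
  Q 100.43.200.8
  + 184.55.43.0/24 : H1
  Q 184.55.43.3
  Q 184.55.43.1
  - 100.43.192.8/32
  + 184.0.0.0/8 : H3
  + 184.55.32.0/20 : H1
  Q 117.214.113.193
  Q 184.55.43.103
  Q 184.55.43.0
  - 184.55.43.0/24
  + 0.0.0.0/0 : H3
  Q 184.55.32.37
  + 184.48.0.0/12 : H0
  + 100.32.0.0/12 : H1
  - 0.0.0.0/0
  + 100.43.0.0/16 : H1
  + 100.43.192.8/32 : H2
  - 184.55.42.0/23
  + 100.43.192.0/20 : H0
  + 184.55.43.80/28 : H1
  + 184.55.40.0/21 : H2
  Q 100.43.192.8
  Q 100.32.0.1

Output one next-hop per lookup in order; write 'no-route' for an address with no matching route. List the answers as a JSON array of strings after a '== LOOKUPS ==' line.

Process each operation:
  add 0.0.0.0/0 -> H0 at depth 0
  add 184.55.0.0/16 -> H2 at depth 16
  add 100.43.192.0/20 -> H1 at depth 20
  add 184.55.43.0/24 -> H3 at depth 24
  add 184.55.43.94/32 -> H3 at depth 32
  add 100.43.192.8/32 -> H1 at depth 32
  - 184.55.0.0/16 clear@16
  add 184.55.42.0/23 -> H2 at depth 23
  add 184.55.43.94/31 -> H2 at depth 31
  add 100.43.192.0/19 -> H0 at depth 19
  lookup 100.43.193.191: bits 01100100001010111100000 walk d0:H0→d1:-→d2:-→d3:-→d4:-→d5:-→d6:-→d7:-→d8:-→d9:-→d10:-→d11:-→d12:-→d13:-→d14:-→d15:-→d16:-→d17:-→d18:-→d19:H0→d20:H1→d21:-→d22:-→d23:- -> H1
  lookup 100.43.192.8: bits 01100100001010111100000000001000 walk d0:H0→d1:-→d2:-→d3:-→d4:-→d5:-→d6:-→d7:-→d8:-→d9:-→d10:-→d11:-→d12:-→d13:-→d14:-→d15:-→d16:-→d17:-→d18:-→d19:H0→d20:H1→d21:-→d22:-→d23:-→d24:-→d25:-→d26:-→d27:-→d28:-→d29:-→d30:-→d31:-→d32:H1 -> H1
  lookup 100.43.200.8: bits 01100100001010111100 walk d0:H0→d1:-→d2:-→d3:-→d4:-→d5:-→d6:-→d7:-→d8:-→d9:-→d10:-→d11:-→d12:-→d13:-→d14:-→d15:-→d16:-→d17:-→d18:-→d19:H0→d20:H1 -> H1
  add 184.55.43.0/24 -> H1 at depth 24
  lookup 184.55.43.3: bits 1011100000110111001010110 walk d0:H0→d1:-→d2:-→d3:-→d4:-→d5:-→d6:-→d7:-→d8:-→d9:-→d10:-→d11:-→d12:-→d13:-→d14:-→d15:-→d16:-→d17:-→d18:-→d19:-→d20:-→d21:-→d22:-→d23:H2→d24:H1→d25:- -> H1
  lookup 184.55.43.1: bits 1011100000110111001010110 walk d0:H0→d1:-→d2:-→d3:-→d4:-→d5:-→d6:-→d7:-→d8:-→d9:-→d10:-→d11:-→d12:-→d13:-→d14:-→d15:-→d16:-→d17:-→d18:-→d19:-→d20:-→d21:-→d22:-→d23:H2→d24:H1→d25:- -> H1
  - 100.43.192.8/32 clear@32
  add 184.0.0.0/8 -> H3 at depth 8
  add 184.55.32.0/20 -> H1 at depth 20
  lookup 117.214.113.193: bits 011 walk d0:H0→d1:-→d2:-→d3:- -> H0
  lookup 184.55.43.103: bits 10111000001101110010101101 walk d0:H0→d1:-→d2:-→d3:-→d4:-→d5:-→d6:-→d7:-→d8:H3→d9:-→d10:-→d11:-→d12:-→d13:-→d14:-→d15:-→d16:-→d17:-→d18:-→d19:-→d20:H1→d21:-→d22:-→d23:H2→d24:H1→d25:-→d26:- -> H1
  lookup 184.55.43.0: bits 1011100000110111001010110 walk d0:H0→d1:-→d2:-→d3:-→d4:-→d5:-→d6:-→d7:-→d8:H3→d9:-→d10:-→d11:-→d12:-→d13:-→d14:-→d15:-→d16:-→d17:-→d18:-→d19:-→d20:H1→d21:-→d22:-→d23:H2→d24:H1→d25:- -> H1
  - 184.55.43.0/24 clear@24
  add 0.0.0.0/0 -> H3 at depth 0
  lookup 184.55.32.37: bits 10111000001101110010 walk d0:H3→d1:-→d2:-→d3:-→d4:-→d5:-→d6:-→d7:-→d8:H3→d9:-→d10:-→d11:-→d12:-→d13:-→d14:-→d15:-→d16:-→d17:-→d18:-→d19:-→d20:H1 -> H1
  add 184.48.0.0/12 -> H0 at depth 12
  add 100.32.0.0/12 -> H1 at depth 12
  - 0.0.0.0/0 clear@0
  add 100.43.0.0/16 -> H1 at depth 16
  add 100.43.192.8/32 -> H2 at depth 32
  - 184.55.42.0/23 clear@23
  add 100.43.192.0/20 -> H0 at depth 20
  add 184.55.43.80/28 -> H1 at depth 28
  add 184.55.40.0/21 -> H2 at depth 21
  lookup 100.43.192.8: bits 01100100001010111100000000001000 walk d0:-→d1:-→d2:-→d3:-→d4:-→d5:-→d6:-→d7:-→d8:-→d9:-→d10:-→d11:-→d12:H1→d13:-→d14:-→d15:-→d16:H1→d17:-→d18:-→d19:H0→d20:H0→d21:-→d22:-→d23:-→d24:-→d25:-→d26:-→d27:-→d28:-→d29:-→d30:-→d31:-→d32:H2 -> H2
  lookup 100.32.0.1: bits 011001000010 walk d0:-→d1:-→d2:-→d3:-→d4:-→d5:-→d6:-→d7:-→d8:-→d9:-→d10:-→d11:-→d12:H1 -> H1

== LOOKUPS ==
["H1","H1","H1","H1","H1","H0","H1","H1","H1","H2","H1"]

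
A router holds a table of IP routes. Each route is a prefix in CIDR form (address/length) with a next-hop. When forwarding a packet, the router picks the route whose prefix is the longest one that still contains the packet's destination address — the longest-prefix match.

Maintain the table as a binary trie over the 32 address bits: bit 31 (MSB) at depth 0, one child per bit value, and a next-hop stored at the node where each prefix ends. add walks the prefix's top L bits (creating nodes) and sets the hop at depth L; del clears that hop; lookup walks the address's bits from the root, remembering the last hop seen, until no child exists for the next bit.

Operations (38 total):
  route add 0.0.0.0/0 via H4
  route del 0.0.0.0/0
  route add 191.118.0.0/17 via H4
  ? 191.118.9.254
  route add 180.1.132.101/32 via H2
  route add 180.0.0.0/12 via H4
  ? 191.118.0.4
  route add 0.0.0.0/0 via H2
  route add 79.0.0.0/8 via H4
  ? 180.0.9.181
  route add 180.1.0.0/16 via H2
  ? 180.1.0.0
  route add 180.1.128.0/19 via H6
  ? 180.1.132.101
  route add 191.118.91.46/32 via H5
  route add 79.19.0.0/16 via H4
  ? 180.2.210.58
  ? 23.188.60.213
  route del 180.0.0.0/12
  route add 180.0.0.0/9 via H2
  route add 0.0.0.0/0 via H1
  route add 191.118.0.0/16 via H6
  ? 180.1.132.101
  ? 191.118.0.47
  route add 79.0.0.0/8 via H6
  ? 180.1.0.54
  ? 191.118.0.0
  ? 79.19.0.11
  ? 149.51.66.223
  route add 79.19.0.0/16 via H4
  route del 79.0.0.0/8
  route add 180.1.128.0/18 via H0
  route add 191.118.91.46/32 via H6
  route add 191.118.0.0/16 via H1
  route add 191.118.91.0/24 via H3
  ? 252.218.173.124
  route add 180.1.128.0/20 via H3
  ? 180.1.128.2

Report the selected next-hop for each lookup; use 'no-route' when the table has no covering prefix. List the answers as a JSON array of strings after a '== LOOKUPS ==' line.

Trace:
  + 0.0.0.0/0 (H4) depth=0
  del 0.0.0.0/0 (clear depth 0)
  + 191.118.0.0/17 (H4) depth=17
  ? 191.118.9.254  path d0:-→d1:-→d2:-→d3:-→d4:-→d5:-→d6:-→d7:-→d8:-→d9:-→d10:-→d11:-→d12:-→d13:-→d14:-→d15:-→d16:-→d17:H4  best=H4
  + 180.1.132.101/32 (H2) depth=32
  + 180.0.0.0/12 (H4) depth=12
  ? 191.118.0.4  path d0:-→d1:-→d2:-→d3:-→d4:-→d5:-→d6:-→d7:-→d8:-→d9:-→d10:-→d11:-→d12:-→d13:-→d14:-→d15:-→d16:-→d17:H4  best=H4
  + 0.0.0.0/0 (H2) depth=0
  + 79.0.0.0/8 (H4) depth=8
  ? 180.0.9.181  path d0:H2→d1:-→d2:-→d3:-→d4:-→d5:-→d6:-→d7:-→d8:-→d9:-→d10:-→d11:-→d12:H4→d13:-→d14:-→d15:-  best=H4
  + 180.1.0.0/16 (H2) depth=16
  ? 180.1.0.0  path d0:H2→d1:-→d2:-→d3:-→d4:-→d5:-→d6:-→d7:-→d8:-→d9:-→d10:-→d11:-→d12:H4→d13:-→d14:-→d15:-→d16:H2  best=H2
  + 180.1.128.0/19 (H6) depth=19
  ? 180.1.132.101  path d0:H2→d1:-→d2:-→d3:-→d4:-→d5:-→d6:-→d7:-→d8:-→d9:-→d10:-→d11:-→d12:H4→d13:-→d14:-→d15:-→d16:H2→d17:-→d18:-→d19:H6→d20:-→d21:-→d22:-→d23:-→d24:-→d25:-→d26:-→d27:-→d28:-→d29:-→d30:-→d31:-→d32:H2  best=H2
  + 191.118.91.46/32 (H5) depth=32
  + 79.19.0.0/16 (H4) depth=16
  ? 180.2.210.58  path d0:H2→d1:-→d2:-→d3:-→d4:-→d5:-→d6:-→d7:-→d8:-→d9:-→d10:-→d11:-→d12:H4→d13:-→d14:-  best=H4
  ? 23.188.60.213  path d0:H2→d1:-  best=H2
  del 180.0.0.0/12 (clear depth 12)
  + 180.0.0.0/9 (H2) depth=9
  + 0.0.0.0/0 (H1) depth=0
  + 191.118.0.0/16 (H6) depth=16
  ? 180.1.132.101  path d0:H1→d1:-→d2:-→d3:-→d4:-→d5:-→d6:-→d7:-→d8:-→d9:H2→d10:-→d11:-→d12:-→d13:-→d14:-→d15:-→d16:H2→d17:-→d18:-→d19:H6→d20:-→d21:-→d22:-→d23:-→d24:-→d25:-→d26:-→d27:-→d28:-→d29:-→d30:-→d31:-→d32:H2  best=H2
  ? 191.118.0.47  path d0:H1→d1:-→d2:-→d3:-→d4:-→d5:-→d6:-→d7:-→d8:-→d9:-→d10:-→d11:-→d12:-→d13:-→d14:-→d15:-→d16:H6→d17:H4  best=H4
  + 79.0.0.0/8 (H6) depth=8
  ? 180.1.0.54  path d0:H1→d1:-→d2:-→d3:-→d4:-→d5:-→d6:-→d7:-→d8:-→d9:H2→d10:-→d11:-→d12:-→d13:-→d14:-→d15:-→d16:H2  best=H2
  ? 191.118.0.0  path d0:H1→d1:-→d2:-→d3:-→d4:-→d5:-→d6:-→d7:-→d8:-→d9:-→d10:-→d11:-→d12:-→d13:-→d14:-→d15:-→d16:H6→d17:H4  best=H4
  ? 79.19.0.11  path d0:H1→d1:-→d2:-→d3:-→d4:-→d5:-→d6:-→d7:-→d8:H6→d9:-→d10:-→d11:-→d12:-→d13:-→d14:-→d15:-→d16:H4  best=H4
  ? 149.51.66.223  path d0:H1→d1:-→d2:-  best=H1
  + 79.19.0.0/16 (H4) depth=16
  del 79.0.0.0/8 (clear depth 8)
  + 180.1.128.0/18 (H0) depth=18
  + 191.118.91.46/32 (H6) depth=32
  + 191.118.0.0/16 (H1) depth=16
  + 191.118.91.0/24 (H3) depth=24
  ? 252.218.173.124  path d0:H1→d1:-  best=H1
  + 180.1.128.0/20 (H3) depth=20
  ? 180.1.128.2  path d0:H1→d1:-→d2:-→d3:-→d4:-→d5:-→d6:-→d7:-→d8:-→d9:H2→d10:-→d11:-→d12:-→d13:-→d14:-→d15:-→d16:H2→d17:-→d18:H0→d19:H6→d20:H3→d21:-  best=H3

== LOOKUPS ==
["H4","H4","H4","H2","H2","H4","H2","H2","H4","H2","H4","H4","H1","H1","H3"]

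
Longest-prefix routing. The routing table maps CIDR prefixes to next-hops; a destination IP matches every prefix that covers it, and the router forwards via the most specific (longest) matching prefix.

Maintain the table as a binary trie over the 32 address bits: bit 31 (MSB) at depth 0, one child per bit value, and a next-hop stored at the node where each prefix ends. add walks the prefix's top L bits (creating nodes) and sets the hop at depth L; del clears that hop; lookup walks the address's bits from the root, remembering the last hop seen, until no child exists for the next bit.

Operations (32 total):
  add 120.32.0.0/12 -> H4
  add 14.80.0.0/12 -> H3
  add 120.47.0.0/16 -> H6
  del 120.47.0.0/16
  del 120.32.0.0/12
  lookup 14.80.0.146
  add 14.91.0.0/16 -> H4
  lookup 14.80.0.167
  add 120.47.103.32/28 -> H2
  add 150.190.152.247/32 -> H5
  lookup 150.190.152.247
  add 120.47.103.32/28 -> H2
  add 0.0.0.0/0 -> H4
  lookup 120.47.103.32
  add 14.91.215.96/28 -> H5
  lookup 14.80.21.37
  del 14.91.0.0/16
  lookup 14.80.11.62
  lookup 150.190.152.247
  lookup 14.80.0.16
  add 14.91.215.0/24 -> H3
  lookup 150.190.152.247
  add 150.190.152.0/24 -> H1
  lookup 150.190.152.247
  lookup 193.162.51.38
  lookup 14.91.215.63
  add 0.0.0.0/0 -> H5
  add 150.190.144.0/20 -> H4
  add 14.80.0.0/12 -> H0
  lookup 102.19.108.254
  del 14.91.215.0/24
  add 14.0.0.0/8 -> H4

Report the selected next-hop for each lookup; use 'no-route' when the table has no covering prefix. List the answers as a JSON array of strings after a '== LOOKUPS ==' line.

Apply in order:
  add 120.32.0.0/12 -> H4 at depth 12
  add 14.80.0.0/12 -> H3 at depth 12
  add 120.47.0.0/16 -> H6 at depth 16
  - 120.47.0.0/16 clear@16
  - 120.32.0.0/12 clear@12
  lookup 14.80.0.146: bits 000011100101 walk d0:-→d1:-→d2:-→d3:-→d4:-→d5:-→d6:-→d7:-→d8:-→d9:-→d10:-→d11:-→d12:H3 -> H3
  add 14.91.0.0/16 -> H4 at depth 16
  lookup 14.80.0.167: bits 000011100101 walk d0:-→d1:-→d2:-→d3:-→d4:-→d5:-→d6:-→d7:-→d8:-→d9:-→d10:-→d11:-→d12:H3 -> H3
  add 120.47.103.32/28 -> H2 at depth 28
  add 150.190.152.247/32 -> H5 at depth 32
  lookup 150.190.152.247: bits 10010110101111101001100011110111 walk d0:-→d1:-→d2:-→d3:-→d4:-→d5:-→d6:-→d7:-→d8:-→d9:-→d10:-→d11:-→d12:-→d13:-→d14:-→d15:-→d16:-→d17:-→d18:-→d19:-→d20:-→d21:-→d22:-→d23:-→d24:-→d25:-→d26:-→d27:-→d28:-→d29:-→d30:-→d31:-→d32:H5 -> H5
  add 120.47.103.32/28 -> H2 at depth 28
  add 0.0.0.0/0 -> H4 at depth 0
  lookup 120.47.103.32: bits 0111100000101111011001110010 walk d0:H4→d1:-→d2:-→d3:-→d4:-→d5:-→d6:-→d7:-→d8:-→d9:-→d10:-→d11:-→d12:-→d13:-→d14:-→d15:-→d16:-→d17:-→d18:-→d19:-→d20:-→d21:-→d22:-→d23:-→d24:-→d25:-→d26:-→d27:-→d28:H2 -> H2
  add 14.91.215.96/28 -> H5 at depth 28
  lookup 14.80.21.37: bits 000011100101 walk d0:H4→d1:-→d2:-→d3:-→d4:-→d5:-→d6:-→d7:-→d8:-→d9:-→d10:-→d11:-→d12:H3 -> H3
  - 14.91.0.0/16 clear@16
  lookup 14.80.11.62: bits 000011100101 walk d0:H4→d1:-→d2:-→d3:-→d4:-→d5:-→d6:-→d7:-→d8:-→d9:-→d10:-→d11:-→d12:H3 -> H3
  lookup 150.190.152.247: bits 10010110101111101001100011110111 walk d0:H4→d1:-→d2:-→d3:-→d4:-→d5:-→d6:-→d7:-→d8:-→d9:-→d10:-→d11:-→d12:-→d13:-→d14:-→d15:-→d16:-→d17:-→d18:-→d19:-→d20:-→d21:-→d22:-→d23:-→d24:-→d25:-→d26:-→d27:-→d28:-→d29:-→d30:-→d31:-→d32:H5 -> H5
  lookup 14.80.0.16: bits 000011100101 walk d0:H4→d1:-→d2:-→d3:-→d4:-→d5:-→d6:-→d7:-→d8:-→d9:-→d10:-→d11:-→d12:H3 -> H3
  add 14.91.215.0/24 -> H3 at depth 24
  lookup 150.190.152.247: bits 10010110101111101001100011110111 walk d0:H4→d1:-→d2:-→d3:-→d4:-→d5:-→d6:-→d7:-→d8:-→d9:-→d10:-→d11:-→d12:-→d13:-→d14:-→d15:-→d16:-→d17:-→d18:-→d19:-→d20:-→d21:-→d22:-→d23:-→d24:-→d25:-→d26:-→d27:-→d28:-→d29:-→d30:-→d31:-→d32:H5 -> H5
  add 150.190.152.0/24 -> H1 at depth 24
  lookup 150.190.152.247: bits 10010110101111101001100011110111 walk d0:H4→d1:-→d2:-→d3:-→d4:-→d5:-→d6:-→d7:-→d8:-→d9:-→d10:-→d11:-→d12:-→d13:-→d14:-→d15:-→d16:-→d17:-→d18:-→d19:-→d20:-→d21:-→d22:-→d23:-→d24:H1→d25:-→d26:-→d27:-→d28:-→d29:-→d30:-→d31:-→d32:H5 -> H5
  lookup 193.162.51.38: bits 1 walk d0:H4→d1:- -> H4
  lookup 14.91.215.63: bits 0000111001011011110101110 walk d0:H4→d1:-→d2:-→d3:-→d4:-→d5:-→d6:-→d7:-→d8:-→d9:-→d10:-→d11:-→d12:H3→d13:-→d14:-→d15:-→d16:-→d17:-→d18:-→d19:-→d20:-→d21:-→d22:-→d23:-→d24:H3→d25:- -> H3
  add 0.0.0.0/0 -> H5 at depth 0
  add 150.190.144.0/20 -> H4 at depth 20
  add 14.80.0.0/12 -> H0 at depth 12
  lookup 102.19.108.254: bits 011 walk d0:H5→d1:-→d2:-→d3:- -> H5
  - 14.91.215.0/24 clear@24
  add 14.0.0.0/8 -> H4 at depth 8

== LOOKUPS ==
["H3","H3","H5","H2","H3","H3","H5","H3","H5","H5","H4","H3","H5"]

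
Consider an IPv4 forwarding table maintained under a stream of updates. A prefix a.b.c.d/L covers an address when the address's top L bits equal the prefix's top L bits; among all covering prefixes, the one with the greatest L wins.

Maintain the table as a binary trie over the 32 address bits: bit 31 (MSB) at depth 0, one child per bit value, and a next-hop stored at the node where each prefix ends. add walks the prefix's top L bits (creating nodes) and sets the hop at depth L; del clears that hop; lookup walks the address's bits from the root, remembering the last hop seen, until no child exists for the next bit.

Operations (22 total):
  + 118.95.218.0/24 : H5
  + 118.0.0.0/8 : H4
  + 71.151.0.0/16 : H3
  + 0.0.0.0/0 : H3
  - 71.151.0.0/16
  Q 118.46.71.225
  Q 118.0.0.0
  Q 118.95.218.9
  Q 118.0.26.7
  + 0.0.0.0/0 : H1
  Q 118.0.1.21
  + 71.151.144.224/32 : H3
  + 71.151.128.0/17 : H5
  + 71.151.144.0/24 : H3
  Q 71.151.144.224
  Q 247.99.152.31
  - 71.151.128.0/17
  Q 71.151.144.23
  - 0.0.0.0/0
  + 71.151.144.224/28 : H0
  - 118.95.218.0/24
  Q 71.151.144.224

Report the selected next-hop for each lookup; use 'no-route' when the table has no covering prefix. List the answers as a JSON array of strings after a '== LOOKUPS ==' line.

Trace:
  add 118.95.218.0/24 -> H5 at depth 24
  add 118.0.0.0/8 -> H4 at depth 8
  add 71.151.0.0/16 -> H3 at depth 16
  add 0.0.0.0/0 -> H3 at depth 0
  del 71.151.0.0/16 (clear depth 16)
  ? 118.46.71.225  path d0:H3→d1:-→d2:-→d3:-→d4:-→d5:-→d6:-→d7:-→d8:H4→d9:-  best=H4
  ? 118.0.0.0  path d0:H3→d1:-→d2:-→d3:-→d4:-→d5:-→d6:-→d7:-→d8:H4→d9:-  best=H4
  ? 118.95.218.9  path d0:H3→d1:-→d2:-→d3:-→d4:-→d5:-→d6:-→d7:-→d8:H4→d9:-→d10:-→d11:-→d12:-→d13:-→d14:-→d15:-→d16:-→d17:-→d18:-→d19:-→d20:-→d21:-→d22:-→d23:-→d24:H5  best=H5
  ? 118.0.26.7  path d0:H3→d1:-→d2:-→d3:-→d4:-→d5:-→d6:-→d7:-→d8:H4→d9:-  best=H4
  add 0.0.0.0/0 -> H1 at depth 0
  ? 118.0.1.21  path d0:H1→d1:-→d2:-→d3:-→d4:-→d5:-→d6:-→d7:-→d8:H4→d9:-  best=H4
  add 71.151.144.224/32 -> H3 at depth 32
  add 71.151.128.0/17 -> H5 at depth 17
  add 71.151.144.0/24 -> H3 at depth 24
  ? 71.151.144.224  path d0:H1→d1:-→d2:-→d3:-→d4:-→d5:-→d6:-→d7:-→d8:-→d9:-→d10:-→d11:-→d12:-→d13:-→d14:-→d15:-→d16:-→d17:H5→d18:-→d19:-→d20:-→d21:-→d22:-→d23:-→d24:H3→d25:-→d26:-→d27:-→d28:-→d29:-→d30:-→d31:-→d32:H3  best=H3
  ? 247.99.152.31  path d0:H1  best=H1
  del 71.151.128.0/17 (clear depth 17)
  ? 71.151.144.23  path d0:H1→d1:-→d2:-→d3:-→d4:-→d5:-→d6:-→d7:-→d8:-→d9:-→d10:-→d11:-→d12:-→d13:-→d14:-→d15:-→d16:-→d17:-→d18:-→d19:-→d20:-→d21:-→d22:-→d23:-→d24:H3  best=H3
  del 0.0.0.0/0 (clear depth 0)
  add 71.151.144.224/28 -> H0 at depth 28
  del 118.95.218.0/24 (clear depth 24)
  ? 71.151.144.224  path d0:-→d1:-→d2:-→d3:-→d4:-→d5:-→d6:-→d7:-→d8:-→d9:-→d10:-→d11:-→d12:-→d13:-→d14:-→d15:-→d16:-→d17:-→d18:-→d19:-→d20:-→d21:-→d22:-→d23:-→d24:H3→d25:-→d26:-→d27:-→d28:H0→d29:-→d30:-→d31:-→d32:H3  best=H3

== LOOKUPS ==
["H4","H4","H5","H4","H4","H3","H1","H3","H3"]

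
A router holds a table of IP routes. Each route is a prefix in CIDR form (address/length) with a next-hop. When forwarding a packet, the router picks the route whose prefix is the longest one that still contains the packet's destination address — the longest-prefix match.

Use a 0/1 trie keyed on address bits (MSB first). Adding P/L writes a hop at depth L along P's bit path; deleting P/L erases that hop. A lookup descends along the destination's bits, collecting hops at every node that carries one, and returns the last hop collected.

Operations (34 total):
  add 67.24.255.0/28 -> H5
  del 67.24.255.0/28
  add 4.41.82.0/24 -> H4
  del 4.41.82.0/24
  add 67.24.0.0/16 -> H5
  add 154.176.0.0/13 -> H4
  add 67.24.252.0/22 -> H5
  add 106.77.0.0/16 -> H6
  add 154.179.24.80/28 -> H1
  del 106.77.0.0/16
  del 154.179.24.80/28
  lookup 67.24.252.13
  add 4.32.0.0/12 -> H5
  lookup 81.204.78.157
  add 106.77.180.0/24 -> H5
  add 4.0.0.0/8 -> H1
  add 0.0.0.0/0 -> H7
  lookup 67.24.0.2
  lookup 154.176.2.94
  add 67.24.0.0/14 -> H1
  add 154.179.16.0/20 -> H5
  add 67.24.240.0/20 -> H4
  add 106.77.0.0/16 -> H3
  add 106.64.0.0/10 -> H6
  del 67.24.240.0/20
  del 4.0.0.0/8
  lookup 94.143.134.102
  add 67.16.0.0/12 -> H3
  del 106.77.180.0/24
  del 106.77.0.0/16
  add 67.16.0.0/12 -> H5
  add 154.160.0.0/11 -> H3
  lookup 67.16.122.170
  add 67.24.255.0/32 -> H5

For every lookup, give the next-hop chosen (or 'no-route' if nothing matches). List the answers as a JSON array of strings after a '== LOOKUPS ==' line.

Process each operation:
  + 67.24.255.0/28 (H5) depth=28
  del 67.24.255.0/28 (clear depth 28)
  + 4.41.82.0/24 (H4) depth=24
  del 4.41.82.0/24 (clear depth 24)
  + 67.24.0.0/16 (H5) depth=16
  + 154.176.0.0/13 (H4) depth=13
  + 67.24.252.0/22 (H5) depth=22
  + 106.77.0.0/16 (H6) depth=16
  + 154.179.24.80/28 (H1) depth=28
  del 106.77.0.0/16 (clear depth 16)
  del 154.179.24.80/28 (clear depth 28)
  Q 67.24.252.13: descend 0100001100011000111111 ; hops seen [H5,H5] ; pick H5
  + 4.32.0.0/12 (H5) depth=12
  Q 81.204.78.157: descend 010 ; hops seen [∅] ; pick no-route
  + 106.77.180.0/24 (H5) depth=24
  + 4.0.0.0/8 (H1) depth=8
  + 0.0.0.0/0 (H7) depth=0
  Q 67.24.0.2: descend 0100001100011000 ; hops seen [H7,H5] ; pick H5
  Q 154.176.2.94: descend 10011010101100 ; hops seen [H7,H4] ; pick H4
  + 67.24.0.0/14 (H1) depth=14
  + 154.179.16.0/20 (H5) depth=20
  + 67.24.240.0/20 (H4) depth=20
  + 106.77.0.0/16 (H3) depth=16
  + 106.64.0.0/10 (H6) depth=10
  del 67.24.240.0/20 (clear depth 20)
  del 4.0.0.0/8 (clear depth 8)
  Q 94.143.134.102: descend 010 ; hops seen [H7] ; pick H7
  + 67.16.0.0/12 (H3) depth=12
  del 106.77.180.0/24 (clear depth 24)
  del 106.77.0.0/16 (clear depth 16)
  + 67.16.0.0/12 (H5) depth=12
  + 154.160.0.0/11 (H3) depth=11
  Q 67.16.122.170: descend 010000110001 ; hops seen [H7,H5] ; pick H5
  + 67.24.255.0/32 (H5) depth=32

== LOOKUPS ==
["H5","no-route","H5","H4","H7","H5"]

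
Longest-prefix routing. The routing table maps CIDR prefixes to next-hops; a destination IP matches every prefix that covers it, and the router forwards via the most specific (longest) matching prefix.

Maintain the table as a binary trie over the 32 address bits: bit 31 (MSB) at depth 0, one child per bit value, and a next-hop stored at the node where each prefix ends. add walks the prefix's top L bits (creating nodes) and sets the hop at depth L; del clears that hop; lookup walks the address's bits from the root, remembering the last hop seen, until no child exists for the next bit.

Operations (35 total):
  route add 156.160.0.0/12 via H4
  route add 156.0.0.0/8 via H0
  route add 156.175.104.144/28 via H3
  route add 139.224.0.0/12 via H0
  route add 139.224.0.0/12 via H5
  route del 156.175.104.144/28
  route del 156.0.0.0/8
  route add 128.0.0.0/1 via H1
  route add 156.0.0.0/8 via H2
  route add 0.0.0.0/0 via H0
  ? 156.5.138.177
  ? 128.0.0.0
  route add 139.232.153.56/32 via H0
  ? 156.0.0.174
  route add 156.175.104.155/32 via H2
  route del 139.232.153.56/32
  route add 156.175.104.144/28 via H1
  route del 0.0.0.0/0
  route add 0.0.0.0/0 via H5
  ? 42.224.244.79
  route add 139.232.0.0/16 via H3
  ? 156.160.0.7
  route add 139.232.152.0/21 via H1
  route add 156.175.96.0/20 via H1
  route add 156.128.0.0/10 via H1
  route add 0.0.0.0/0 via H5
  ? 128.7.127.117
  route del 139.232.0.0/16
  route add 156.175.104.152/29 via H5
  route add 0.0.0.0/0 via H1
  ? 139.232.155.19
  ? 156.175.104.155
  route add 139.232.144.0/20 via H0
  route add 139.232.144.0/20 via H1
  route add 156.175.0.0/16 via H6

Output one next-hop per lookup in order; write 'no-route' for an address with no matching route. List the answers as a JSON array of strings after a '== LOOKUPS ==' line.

Apply in order:
  add 156.160.0.0/12 -> H4 at depth 12
  add 156.0.0.0/8 -> H0 at depth 8
  add 156.175.104.144/28 -> H3 at depth 28
  add 139.224.0.0/12 -> H0 at depth 12
  add 139.224.0.0/12 -> H5 at depth 12
  - 156.175.104.144/28 clear@28
  - 156.0.0.0/8 clear@8
  add 128.0.0.0/1 -> H1 at depth 1
  add 156.0.0.0/8 -> H2 at depth 8
  add 0.0.0.0/0 -> H0 at depth 0
  lookup 156.5.138.177: bits 10011100 walk d0:H0→d1:H1→d2:-→d3:-→d4:-→d5:-→d6:-→d7:-→d8:H2 -> H2
  lookup 128.0.0.0: bits 1000 walk d0:H0→d1:H1→d2:-→d3:-→d4:- -> H1
  add 139.232.153.56/32 -> H0 at depth 32
  lookup 156.0.0.174: bits 10011100 walk d0:H0→d1:H1→d2:-→d3:-→d4:-→d5:-→d6:-→d7:-→d8:H2 -> H2
  add 156.175.104.155/32 -> H2 at depth 32
  - 139.232.153.56/32 clear@32
  add 156.175.104.144/28 -> H1 at depth 28
  - 0.0.0.0/0 clear@0
  add 0.0.0.0/0 -> H5 at depth 0
  lookup 42.224.244.79: bits ε walk d0:H5 -> H5
  add 139.232.0.0/16 -> H3 at depth 16
  lookup 156.160.0.7: bits 100111001010 walk d0:H5→d1:H1→d2:-→d3:-→d4:-→d5:-→d6:-→d7:-→d8:H2→d9:-→d10:-→d11:-→d12:H4 -> H4
  add 139.232.152.0/21 -> H1 at depth 21
  add 156.175.96.0/20 -> H1 at depth 20
  add 156.128.0.0/10 -> H1 at depth 10
  add 0.0.0.0/0 -> H5 at depth 0
  lookup 128.7.127.117: bits 1000 walk d0:H5→d1:H1→d2:-→d3:-→d4:- -> H1
  - 139.232.0.0/16 clear@16
  add 156.175.104.152/29 -> H5 at depth 29
  add 0.0.0.0/0 -> H1 at depth 0
  lookup 139.232.155.19: bits 1000101111101000100110 walk d0:H1→d1:H1→d2:-→d3:-→d4:-→d5:-→d6:-→d7:-→d8:-→d9:-→d10:-→d11:-→d12:H5→d13:-→d14:-→d15:-→d16:-→d17:-→d18:-→d19:-→d20:-→d21:H1→d22:- -> H1
  lookup 156.175.104.155: bits 10011100101011110110100010011011 walk d0:H1→d1:H1→d2:-→d3:-→d4:-→d5:-→d6:-→d7:-→d8:H2→d9:-→d10:H1→d11:-→d12:H4→d13:-→d14:-→d15:-→d16:-→d17:-→d18:-→d19:-→d20:H1→d21:-→d22:-→d23:-→d24:-→d25:-→d26:-→d27:-→d28:H1→d29:H5→d30:-→d31:-→d32:H2 -> H2
  add 139.232.144.0/20 -> H0 at depth 20
  add 139.232.144.0/20 -> H1 at depth 20
  add 156.175.0.0/16 -> H6 at depth 16

== LOOKUPS ==
["H2","H1","H2","H5","H4","H1","H1","H2"]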